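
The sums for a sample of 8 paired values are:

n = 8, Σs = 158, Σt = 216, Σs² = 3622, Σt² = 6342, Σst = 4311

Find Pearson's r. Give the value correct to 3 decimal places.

r = (nΣst − ΣsΣt) / √[(nΣs² − (Σs)²)(nΣt² − (Σt)²)]
Numerator: 8×4311 − 158×216 = 360
Denominator: √[(28976 − 24964)(50736 − 46656)] = √[4012 × 4080] = 4045.8571
r = 360 / 4045.8571 ≈ 0.089

0.089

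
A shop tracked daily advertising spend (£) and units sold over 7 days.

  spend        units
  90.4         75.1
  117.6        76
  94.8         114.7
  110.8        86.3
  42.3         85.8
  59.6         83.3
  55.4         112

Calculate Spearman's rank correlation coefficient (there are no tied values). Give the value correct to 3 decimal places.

Rank spend: 4, 7, 5, 6, 1, 3, 2
Rank units: 1, 2, 7, 5, 4, 3, 6
d = rank(spend) − rank(units): 3, 5, -2, 1, -3, 0, -4; Σd² = 64
ρ = 1 − 6Σd² / [n(n²−1)] = 1 − 6×64 / (7×48) = 1 − 384/336 ≈ -0.143

-0.143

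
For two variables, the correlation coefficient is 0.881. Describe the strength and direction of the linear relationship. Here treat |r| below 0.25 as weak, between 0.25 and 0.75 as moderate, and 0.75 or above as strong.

r = 0.881 > 0 so the relationship is positive.
|r| = 0.881, which falls in the strong range.

strong positive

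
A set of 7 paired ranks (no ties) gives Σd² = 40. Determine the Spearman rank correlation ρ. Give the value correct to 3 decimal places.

0.286

ρ = 1 − 6Σd² / [n(n²−1)] = 1 − 6×40 / (7×48)
  = 1 − 240/336 = 1 − 0.7143 ≈ 0.286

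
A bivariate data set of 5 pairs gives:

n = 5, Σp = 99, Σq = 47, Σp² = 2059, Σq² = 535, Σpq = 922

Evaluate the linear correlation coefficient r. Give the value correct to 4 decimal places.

r = (nΣpq − ΣpΣq) / √[(nΣp² − (Σp)²)(nΣq² − (Σq)²)]
Numerator: 5×922 − 99×47 = -43
Denominator: √[(10295 − 9801)(2675 − 2209)] = √[494 × 466] = 479.7958
r = -43 / 479.7958 ≈ -0.0896

-0.0896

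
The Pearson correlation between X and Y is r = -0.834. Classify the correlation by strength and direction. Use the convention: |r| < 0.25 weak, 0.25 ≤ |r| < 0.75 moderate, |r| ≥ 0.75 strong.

r = -0.834 < 0 so the relationship is negative.
|r| = 0.834, which falls in the strong range.

strong negative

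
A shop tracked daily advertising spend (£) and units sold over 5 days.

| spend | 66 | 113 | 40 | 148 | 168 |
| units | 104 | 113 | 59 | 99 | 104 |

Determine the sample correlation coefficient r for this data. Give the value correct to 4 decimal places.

0.6275

n = 5, Σx = 535, Σy = 479, Σx² = 68853, Σy² = 47683, Σxy = 54117
nΣxy − ΣxΣy = 270585 − 256265 = 14320
nΣx² − (Σx)² = 344265 − 286225 = 58040; nΣy² − (Σy)² = 238415 − 229441 = 8974
r = 14320 / √(58040 × 8974) = 14320 / 22822.1594 ≈ 0.6275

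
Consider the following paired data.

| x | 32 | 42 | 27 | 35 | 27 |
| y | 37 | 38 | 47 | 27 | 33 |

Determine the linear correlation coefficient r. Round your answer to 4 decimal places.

n = 5, Σx = 163, Σy = 182, Σx² = 5471, Σy² = 6840, Σxy = 5885
nΣxy − ΣxΣy = 29425 − 29666 = -241
nΣx² − (Σx)² = 27355 − 26569 = 786; nΣy² − (Σy)² = 34200 − 33124 = 1076
r = -241 / √(786 × 1076) = -241 / 919.6391 ≈ -0.2621

-0.2621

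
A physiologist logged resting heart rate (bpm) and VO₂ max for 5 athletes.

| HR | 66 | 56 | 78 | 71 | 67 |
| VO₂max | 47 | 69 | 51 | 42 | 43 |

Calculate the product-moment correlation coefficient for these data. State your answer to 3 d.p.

-0.647

n = 5, Σx = 338, Σy = 252, Σx² = 23106, Σy² = 13184, Σxy = 16807
nΣxy − ΣxΣy = 84035 − 85176 = -1141
nΣx² − (Σx)² = 115530 − 114244 = 1286; nΣy² − (Σy)² = 65920 − 63504 = 2416
r = -1141 / √(1286 × 2416) = -1141 / 1762.6616 ≈ -0.647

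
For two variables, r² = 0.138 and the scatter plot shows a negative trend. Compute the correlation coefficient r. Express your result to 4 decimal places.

|r| = √0.138 = 0.3715
The association is negative, so r = −0.3715.

-0.3715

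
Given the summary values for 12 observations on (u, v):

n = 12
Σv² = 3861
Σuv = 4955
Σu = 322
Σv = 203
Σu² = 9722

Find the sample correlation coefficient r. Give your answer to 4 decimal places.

-0.7243

r = (nΣuv − ΣuΣv) / √[(nΣu² − (Σu)²)(nΣv² − (Σv)²)]
Numerator: 12×4955 − 322×203 = -5906
Denominator: √[(116664 − 103684)(46332 − 41209)] = √[12980 × 5123] = 8154.5411
r = -5906 / 8154.5411 ≈ -0.7243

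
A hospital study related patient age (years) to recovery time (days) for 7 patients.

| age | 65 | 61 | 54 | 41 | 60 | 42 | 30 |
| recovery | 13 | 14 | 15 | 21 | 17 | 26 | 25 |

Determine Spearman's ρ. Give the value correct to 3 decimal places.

-0.857

Rank age: 7, 6, 4, 2, 5, 3, 1
Rank recovery: 1, 2, 3, 5, 4, 7, 6
d = rank(age) − rank(recovery): 6, 4, 1, -3, 1, -4, -5; Σd² = 104
ρ = 1 − 6Σd² / [n(n²−1)] = 1 − 6×104 / (7×48) = 1 − 624/336 ≈ -0.857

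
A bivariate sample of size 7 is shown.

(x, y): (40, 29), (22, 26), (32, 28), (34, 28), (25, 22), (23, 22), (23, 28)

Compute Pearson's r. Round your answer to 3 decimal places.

0.627

n = 7, Σx = 199, Σy = 183, Σx² = 5947, Σy² = 4837, Σxy = 5280
nΣxy − ΣxΣy = 36960 − 36417 = 543
nΣx² − (Σx)² = 41629 − 39601 = 2028; nΣy² − (Σy)² = 33859 − 33489 = 370
r = 543 / √(2028 × 370) = 543 / 866.2332 ≈ 0.627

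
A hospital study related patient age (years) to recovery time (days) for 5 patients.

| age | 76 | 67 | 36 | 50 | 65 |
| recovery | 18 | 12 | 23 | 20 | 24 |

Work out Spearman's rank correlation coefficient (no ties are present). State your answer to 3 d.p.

-0.600

Rank age: 5, 4, 1, 2, 3
Rank recovery: 2, 1, 4, 3, 5
d = rank(age) − rank(recovery): 3, 3, -3, -1, -2; Σd² = 32
ρ = 1 − 6Σd² / [n(n²−1)] = 1 − 6×32 / (5×24) = 1 − 192/120 ≈ -0.600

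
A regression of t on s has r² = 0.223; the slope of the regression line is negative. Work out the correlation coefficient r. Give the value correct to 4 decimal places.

-0.4722

|r| = √0.223 = 0.4722
The association is negative, so r = −0.4722.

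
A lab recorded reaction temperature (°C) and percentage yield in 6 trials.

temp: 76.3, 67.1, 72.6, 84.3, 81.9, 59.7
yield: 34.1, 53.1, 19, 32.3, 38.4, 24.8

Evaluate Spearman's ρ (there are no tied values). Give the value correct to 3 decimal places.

Rank temp: 4, 2, 3, 6, 5, 1
Rank yield: 4, 6, 1, 3, 5, 2
d = rank(temp) − rank(yield): 0, -4, 2, 3, 0, -1; Σd² = 30
ρ = 1 − 6Σd² / [n(n²−1)] = 1 − 6×30 / (6×35) = 1 − 180/210 ≈ 0.143

0.143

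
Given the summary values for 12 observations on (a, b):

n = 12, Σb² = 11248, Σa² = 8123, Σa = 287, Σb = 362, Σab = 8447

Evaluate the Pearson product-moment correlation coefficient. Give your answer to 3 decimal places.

-0.328

r = (nΣab − ΣaΣb) / √[(nΣa² − (Σa)²)(nΣb² − (Σb)²)]
Numerator: 12×8447 − 287×362 = -2530
Denominator: √[(97476 − 82369)(134976 − 131044)] = √[15107 × 3932] = 7707.1865
r = -2530 / 7707.1865 ≈ -0.328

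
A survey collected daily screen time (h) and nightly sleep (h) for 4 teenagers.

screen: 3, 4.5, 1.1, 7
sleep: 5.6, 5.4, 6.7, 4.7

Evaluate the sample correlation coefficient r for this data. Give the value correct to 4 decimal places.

n = 4, Σx = 15.6, Σy = 22.4, Σx² = 79.46, Σy² = 127.5, Σxy = 81.37
nΣxy − ΣxΣy = 325.48 − 349.44 = -23.96
nΣx² − (Σx)² = 317.84 − 243.36 = 74.48; nΣy² − (Σy)² = 510 − 501.76 = 8.24
r = -23.96 / √(74.48 × 8.24) = -23.96 / 24.7733 ≈ -0.9672

-0.9672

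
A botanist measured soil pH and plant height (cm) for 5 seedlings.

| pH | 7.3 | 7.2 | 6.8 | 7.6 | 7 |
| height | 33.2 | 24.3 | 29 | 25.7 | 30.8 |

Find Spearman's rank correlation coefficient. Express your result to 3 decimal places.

-0.100

Rank pH: 4, 3, 1, 5, 2
Rank height: 5, 1, 3, 2, 4
d = rank(pH) − rank(height): -1, 2, -2, 3, -2; Σd² = 22
ρ = 1 − 6Σd² / [n(n²−1)] = 1 − 6×22 / (5×24) = 1 − 132/120 ≈ -0.100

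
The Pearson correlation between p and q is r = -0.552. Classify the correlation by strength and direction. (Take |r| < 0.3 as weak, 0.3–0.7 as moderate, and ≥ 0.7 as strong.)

moderate negative

r = -0.552 < 0 so the relationship is negative.
|r| = 0.552, which falls in the moderate range.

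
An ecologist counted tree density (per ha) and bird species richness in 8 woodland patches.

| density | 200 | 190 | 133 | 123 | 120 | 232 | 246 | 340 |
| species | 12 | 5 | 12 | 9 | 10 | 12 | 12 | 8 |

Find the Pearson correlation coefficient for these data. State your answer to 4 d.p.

-0.0970

n = 8, Σx = 1584, Σy = 80, Σx² = 353258, Σy² = 846, Σxy = 15709
nΣxy − ΣxΣy = 125672 − 126720 = -1048
nΣx² − (Σx)² = 2826064 − 2509056 = 317008; nΣy² − (Σy)² = 6768 − 6400 = 368
r = -1048 / √(317008 × 368) = -1048 / 10800.8770 ≈ -0.0970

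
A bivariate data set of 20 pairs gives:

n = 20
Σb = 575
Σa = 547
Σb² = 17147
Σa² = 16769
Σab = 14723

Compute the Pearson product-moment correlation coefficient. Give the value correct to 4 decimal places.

r = (nΣab − ΣaΣb) / √[(nΣa² − (Σa)²)(nΣb² − (Σb)²)]
Numerator: 20×14723 − 547×575 = -20065
Denominator: √[(335380 − 299209)(342940 − 330625)] = √[36171 × 12315] = 21105.5885
r = -20065 / 21105.5885 ≈ -0.9507

-0.9507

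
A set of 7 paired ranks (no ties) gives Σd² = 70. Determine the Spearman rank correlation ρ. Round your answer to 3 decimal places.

ρ = 1 − 6Σd² / [n(n²−1)] = 1 − 6×70 / (7×48)
  = 1 − 420/336 = 1 − 1.2500 ≈ -0.250

-0.250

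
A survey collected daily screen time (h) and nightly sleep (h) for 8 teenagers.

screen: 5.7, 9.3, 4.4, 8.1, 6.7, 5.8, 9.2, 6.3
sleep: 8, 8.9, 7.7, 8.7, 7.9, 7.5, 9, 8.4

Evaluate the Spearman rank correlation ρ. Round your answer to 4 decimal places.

0.8095

Rank screen: 2, 8, 1, 6, 5, 3, 7, 4
Rank sleep: 4, 7, 2, 6, 3, 1, 8, 5
d = rank(screen) − rank(sleep): -2, 1, -1, 0, 2, 2, -1, -1; Σd² = 16
ρ = 1 − 6Σd² / [n(n²−1)] = 1 − 6×16 / (8×63) = 1 − 96/504 ≈ 0.8095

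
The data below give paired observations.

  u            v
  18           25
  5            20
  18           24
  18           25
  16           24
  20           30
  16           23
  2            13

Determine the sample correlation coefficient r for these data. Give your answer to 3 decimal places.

n = 8, Σu = 113, Σv = 184, Σu² = 1913, Σv² = 4400, Σuv = 2810
nΣuv − ΣuΣv = 22480 − 20792 = 1688
nΣu² − (Σu)² = 15304 − 12769 = 2535; nΣv² − (Σv)² = 35200 − 33856 = 1344
r = 1688 / √(2535 × 1344) = 1688 / 1845.8169 ≈ 0.915

0.915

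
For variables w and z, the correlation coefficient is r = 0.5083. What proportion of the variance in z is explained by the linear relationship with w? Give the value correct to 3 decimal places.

r² = (0.5083)² = 0.258

0.258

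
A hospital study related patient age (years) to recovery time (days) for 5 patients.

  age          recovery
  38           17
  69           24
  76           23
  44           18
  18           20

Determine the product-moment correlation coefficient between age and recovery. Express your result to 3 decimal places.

0.707

n = 5, Σx = 245, Σy = 102, Σx² = 14241, Σy² = 2118, Σxy = 5202
nΣxy − ΣxΣy = 26010 − 24990 = 1020
nΣx² − (Σx)² = 71205 − 60025 = 11180; nΣy² − (Σy)² = 10590 − 10404 = 186
r = 1020 / √(11180 × 186) = 1020 / 1442.0402 ≈ 0.707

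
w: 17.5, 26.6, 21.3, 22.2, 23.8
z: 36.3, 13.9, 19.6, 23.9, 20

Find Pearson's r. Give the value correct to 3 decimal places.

n = 5, Σw = 111.4, Σz = 113.7, Σw² = 2526.78, Σz² = 2866.27, Σwz = 2429.05
nΣwz − ΣwΣz = 12145.25 − 12666.18 = -520.93
nΣw² − (Σw)² = 12633.9 − 12409.96 = 223.94; nΣz² − (Σz)² = 14331.35 − 12927.69 = 1403.66
r = -520.93 / √(223.94 × 1403.66) = -520.93 / 560.6564 ≈ -0.929

-0.929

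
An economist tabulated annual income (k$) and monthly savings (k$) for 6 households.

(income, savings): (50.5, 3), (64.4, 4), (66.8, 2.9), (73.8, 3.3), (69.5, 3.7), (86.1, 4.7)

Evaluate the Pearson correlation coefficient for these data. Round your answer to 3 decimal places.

n = 6, Σx = 411.1, Σy = 21.6, Σx² = 28849.75, Σy² = 80.08, Σxy = 1508.18
nΣxy − ΣxΣy = 9049.08 − 8879.76 = 169.32
nΣx² − (Σx)² = 173098.5 − 169003.21 = 4095.29; nΣy² − (Σy)² = 480.48 − 466.56 = 13.92
r = 169.32 / √(4095.29 × 13.92) = 169.32 / 238.7602 ≈ 0.709

0.709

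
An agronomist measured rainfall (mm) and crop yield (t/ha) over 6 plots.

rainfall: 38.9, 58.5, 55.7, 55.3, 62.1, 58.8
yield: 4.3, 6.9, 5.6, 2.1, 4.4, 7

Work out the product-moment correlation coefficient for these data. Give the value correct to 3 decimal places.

0.274

n = 6, Σx = 329.3, Σy = 30.3, Σx² = 18409.89, Σy² = 170.23, Σxy = 1683.81
nΣxy − ΣxΣy = 10102.86 − 9977.79 = 125.07
nΣx² − (Σx)² = 110459.34 − 108438.49 = 2020.85; nΣy² − (Σy)² = 1021.38 − 918.09 = 103.29
r = 125.07 / √(2020.85 × 103.29) = 125.07 / 456.8737 ≈ 0.274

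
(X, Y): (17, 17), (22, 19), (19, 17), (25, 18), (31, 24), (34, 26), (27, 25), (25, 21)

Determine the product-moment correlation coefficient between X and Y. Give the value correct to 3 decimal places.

n = 8, ΣX = 200, ΣY = 167, ΣX² = 5230, ΣY² = 3581, ΣXY = 4308
nΣXY − ΣXΣY = 34464 − 33400 = 1064
nΣX² − (ΣX)² = 41840 − 40000 = 1840; nΣY² − (ΣY)² = 28648 − 27889 = 759
r = 1064 / √(1840 × 759) = 1064 / 1181.7614 ≈ 0.900

0.900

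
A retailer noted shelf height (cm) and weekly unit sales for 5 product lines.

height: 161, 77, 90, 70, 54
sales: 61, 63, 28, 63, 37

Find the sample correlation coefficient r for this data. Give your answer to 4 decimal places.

0.2957

n = 5, Σx = 452, Σy = 252, Σx² = 47766, Σy² = 13812, Σxy = 23600
nΣxy − ΣxΣy = 118000 − 113904 = 4096
nΣx² − (Σx)² = 238830 − 204304 = 34526; nΣy² − (Σy)² = 69060 − 63504 = 5556
r = 4096 / √(34526 × 5556) = 4096 / 13850.1428 ≈ 0.2957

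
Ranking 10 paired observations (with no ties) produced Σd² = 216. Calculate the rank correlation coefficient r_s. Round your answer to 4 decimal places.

-0.3091

ρ = 1 − 6Σd² / [n(n²−1)] = 1 − 6×216 / (10×99)
  = 1 − 1296/990 = 1 − 1.30909 ≈ -0.3091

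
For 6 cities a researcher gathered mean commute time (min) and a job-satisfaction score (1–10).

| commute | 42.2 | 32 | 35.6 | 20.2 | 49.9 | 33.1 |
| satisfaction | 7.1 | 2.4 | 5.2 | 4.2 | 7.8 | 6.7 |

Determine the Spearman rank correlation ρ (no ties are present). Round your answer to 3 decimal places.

0.886

Rank commute: 5, 2, 4, 1, 6, 3
Rank satisfaction: 5, 1, 3, 2, 6, 4
d = rank(commute) − rank(satisfaction): 0, 1, 1, -1, 0, -1; Σd² = 4
ρ = 1 − 6Σd² / [n(n²−1)] = 1 − 6×4 / (6×35) = 1 − 24/210 ≈ 0.886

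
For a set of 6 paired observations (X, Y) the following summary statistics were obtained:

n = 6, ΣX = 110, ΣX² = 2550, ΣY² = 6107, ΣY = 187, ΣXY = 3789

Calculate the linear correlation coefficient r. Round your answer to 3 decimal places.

r = (nΣXY − ΣXΣY) / √[(nΣX² − (ΣX)²)(nΣY² − (ΣY)²)]
Numerator: 6×3789 − 110×187 = 2164
Denominator: √[(15300 − 12100)(36642 − 34969)] = √[3200 × 1673] = 2313.7848
r = 2164 / 2313.7848 ≈ 0.935

0.935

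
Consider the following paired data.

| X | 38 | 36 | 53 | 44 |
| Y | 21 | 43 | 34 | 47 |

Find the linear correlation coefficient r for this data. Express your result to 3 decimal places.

0.065

n = 4, ΣX = 171, ΣY = 145, ΣX² = 7485, ΣY² = 5655, ΣXY = 6216
nΣXY − ΣXΣY = 24864 − 24795 = 69
nΣX² − (ΣX)² = 29940 − 29241 = 699; nΣY² − (ΣY)² = 22620 − 21025 = 1595
r = 69 / √(699 × 1595) = 69 / 1055.8906 ≈ 0.065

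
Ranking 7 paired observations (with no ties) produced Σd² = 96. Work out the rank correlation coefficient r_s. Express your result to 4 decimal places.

-0.7143

ρ = 1 − 6Σd² / [n(n²−1)] = 1 − 6×96 / (7×48)
  = 1 − 576/336 = 1 − 1.71429 ≈ -0.7143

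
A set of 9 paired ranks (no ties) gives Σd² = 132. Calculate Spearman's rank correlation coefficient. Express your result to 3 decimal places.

-0.100

ρ = 1 − 6Σd² / [n(n²−1)] = 1 − 6×132 / (9×80)
  = 1 − 792/720 = 1 − 1.1000 ≈ -0.100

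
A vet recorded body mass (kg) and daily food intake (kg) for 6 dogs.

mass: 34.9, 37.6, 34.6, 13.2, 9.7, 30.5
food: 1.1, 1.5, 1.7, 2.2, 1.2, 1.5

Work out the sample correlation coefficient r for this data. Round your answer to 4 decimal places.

n = 6, Σx = 160.5, Σy = 9.2, Σx² = 5027.51, Σy² = 14.88, Σxy = 240.04
nΣxy − ΣxΣy = 1440.24 − 1476.6 = -36.36
nΣx² − (Σx)² = 30165.06 − 25760.25 = 4404.81; nΣy² − (Σy)² = 89.28 − 84.64 = 4.64
r = -36.36 / √(4404.81 × 4.64) = -36.36 / 142.9626 ≈ -0.2543

-0.2543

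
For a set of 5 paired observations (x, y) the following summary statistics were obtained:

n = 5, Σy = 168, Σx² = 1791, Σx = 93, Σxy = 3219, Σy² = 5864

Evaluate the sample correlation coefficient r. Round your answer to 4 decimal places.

0.8133

r = (nΣxy − ΣxΣy) / √[(nΣx² − (Σx)²)(nΣy² − (Σy)²)]
Numerator: 5×3219 − 93×168 = 471
Denominator: √[(8955 − 8649)(29320 − 28224)] = √[306 × 1096] = 579.1166
r = 471 / 579.1166 ≈ 0.8133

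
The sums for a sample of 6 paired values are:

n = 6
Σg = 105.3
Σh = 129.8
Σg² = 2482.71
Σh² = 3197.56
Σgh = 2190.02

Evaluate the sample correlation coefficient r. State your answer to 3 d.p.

r = (nΣgh − ΣgΣh) / √[(nΣg² − (Σg)²)(nΣh² − (Σh)²)]
Numerator: 6×2190.02 − 105.3×129.8 = -527.82
Denominator: √[(14896.26 − 11088.09)(19185.36 − 16848.04)] = √[3808.17 × 2337.32] = 2983.4396
r = -527.82 / 2983.4396 ≈ -0.177

-0.177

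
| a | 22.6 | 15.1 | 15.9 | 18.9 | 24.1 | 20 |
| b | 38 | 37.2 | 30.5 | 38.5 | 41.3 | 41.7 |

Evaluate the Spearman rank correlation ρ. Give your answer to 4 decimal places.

0.6571

Rank a: 5, 1, 2, 3, 6, 4
Rank b: 3, 2, 1, 4, 5, 6
d = rank(a) − rank(b): 2, -1, 1, -1, 1, -2; Σd² = 12
ρ = 1 − 6Σd² / [n(n²−1)] = 1 − 6×12 / (6×35) = 1 − 72/210 ≈ 0.6571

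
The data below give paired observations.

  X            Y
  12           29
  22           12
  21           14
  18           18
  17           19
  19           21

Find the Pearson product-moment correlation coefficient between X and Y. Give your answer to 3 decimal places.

-0.951

n = 6, ΣX = 109, ΣY = 113, ΣX² = 2043, ΣY² = 2307, ΣXY = 1952
nΣXY − ΣXΣY = 11712 − 12317 = -605
nΣX² − (ΣX)² = 12258 − 11881 = 377; nΣY² − (ΣY)² = 13842 − 12769 = 1073
r = -605 / √(377 × 1073) = -605 / 636.0197 ≈ -0.951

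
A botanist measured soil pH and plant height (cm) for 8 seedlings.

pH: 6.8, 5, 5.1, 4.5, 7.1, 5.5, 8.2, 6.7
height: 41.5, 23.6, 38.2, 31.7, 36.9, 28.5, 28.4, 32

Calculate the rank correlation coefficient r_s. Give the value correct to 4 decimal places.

0.1905

Rank pH: 6, 2, 3, 1, 7, 4, 8, 5
Rank height: 8, 1, 7, 4, 6, 3, 2, 5
d = rank(pH) − rank(height): -2, 1, -4, -3, 1, 1, 6, 0; Σd² = 68
ρ = 1 − 6Σd² / [n(n²−1)] = 1 − 6×68 / (8×63) = 1 − 408/504 ≈ 0.1905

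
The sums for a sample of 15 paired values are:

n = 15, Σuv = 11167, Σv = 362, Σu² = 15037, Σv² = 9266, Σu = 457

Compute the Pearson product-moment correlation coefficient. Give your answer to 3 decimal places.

0.180

r = (nΣuv − ΣuΣv) / √[(nΣu² − (Σu)²)(nΣv² − (Σv)²)]
Numerator: 15×11167 − 457×362 = 2071
Denominator: √[(225555 − 208849)(138990 − 131044)] = √[16706 × 7946] = 11521.5397
r = 2071 / 11521.5397 ≈ 0.180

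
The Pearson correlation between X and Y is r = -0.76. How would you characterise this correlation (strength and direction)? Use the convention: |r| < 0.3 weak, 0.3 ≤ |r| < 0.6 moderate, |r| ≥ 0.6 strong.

strong negative

r = -0.76 < 0 so the relationship is negative.
|r| = 0.76, which falls in the strong range.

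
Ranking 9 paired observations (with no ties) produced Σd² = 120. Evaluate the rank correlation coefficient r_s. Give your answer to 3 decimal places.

ρ = 1 − 6Σd² / [n(n²−1)] = 1 − 6×120 / (9×80)
  = 1 − 720/720 = 1 − 1.0000 ≈ 0.000

0.000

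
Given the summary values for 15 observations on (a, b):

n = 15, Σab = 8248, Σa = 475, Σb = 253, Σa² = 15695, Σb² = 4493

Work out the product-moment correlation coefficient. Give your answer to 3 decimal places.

r = (nΣab − ΣaΣb) / √[(nΣa² − (Σa)²)(nΣb² − (Σb)²)]
Numerator: 15×8248 − 475×253 = 3545
Denominator: √[(235425 − 225625)(67395 − 64009)] = √[9800 × 3386] = 5760.4514
r = 3545 / 5760.4514 ≈ 0.615

0.615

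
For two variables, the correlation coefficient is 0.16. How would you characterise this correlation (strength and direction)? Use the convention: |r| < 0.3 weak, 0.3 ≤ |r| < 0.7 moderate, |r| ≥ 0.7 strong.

weak positive

r = 0.16 > 0 so the relationship is positive.
|r| = 0.16, which falls in the weak range.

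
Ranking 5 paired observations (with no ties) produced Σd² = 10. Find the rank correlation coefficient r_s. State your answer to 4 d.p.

0.5000

ρ = 1 − 6Σd² / [n(n²−1)] = 1 − 6×10 / (5×24)
  = 1 − 60/120 = 1 − 0.50000 ≈ 0.5000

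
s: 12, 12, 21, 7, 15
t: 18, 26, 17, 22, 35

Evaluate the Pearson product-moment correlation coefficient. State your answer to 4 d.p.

-0.1148

n = 5, Σs = 67, Σt = 118, Σs² = 1003, Σt² = 2998, Σst = 1564
nΣst − ΣsΣt = 7820 − 7906 = -86
nΣs² − (Σs)² = 5015 − 4489 = 526; nΣt² − (Σt)² = 14990 − 13924 = 1066
r = -86 / √(526 × 1066) = -86 / 748.8097 ≈ -0.1148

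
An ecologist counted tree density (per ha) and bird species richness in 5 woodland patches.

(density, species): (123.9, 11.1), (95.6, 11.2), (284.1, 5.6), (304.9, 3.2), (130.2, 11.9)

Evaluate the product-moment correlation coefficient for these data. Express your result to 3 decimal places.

-0.973

n = 5, Σx = 938.7, Σy = 43, Σx² = 215119.43, Σy² = 431.86, Σxy = 6562.03
nΣxy − ΣxΣy = 32810.15 − 40364.1 = -7553.95
nΣx² − (Σx)² = 1075597.15 − 881157.69 = 194439.46; nΣy² − (Σy)² = 2159.3 − 1849 = 310.3
r = -7553.95 / √(194439.46 × 310.3) = -7553.95 / 7767.5327 ≈ -0.973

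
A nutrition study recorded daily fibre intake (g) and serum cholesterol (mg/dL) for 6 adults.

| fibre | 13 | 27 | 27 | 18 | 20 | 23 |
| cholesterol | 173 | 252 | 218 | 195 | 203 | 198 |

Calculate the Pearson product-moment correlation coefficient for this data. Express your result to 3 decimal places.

0.868

n = 6, Σx = 128, Σy = 1239, Σx² = 2880, Σy² = 259395, Σxy = 27063
nΣxy − ΣxΣy = 162378 − 158592 = 3786
nΣx² − (Σx)² = 17280 − 16384 = 896; nΣy² − (Σy)² = 1556370 − 1535121 = 21249
r = 3786 / √(896 × 21249) = 3786 / 4363.3822 ≈ 0.868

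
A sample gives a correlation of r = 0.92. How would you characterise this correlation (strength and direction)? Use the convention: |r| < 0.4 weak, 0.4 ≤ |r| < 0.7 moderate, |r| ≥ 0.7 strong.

r = 0.92 > 0 so the relationship is positive.
|r| = 0.92, which falls in the strong range.

strong positive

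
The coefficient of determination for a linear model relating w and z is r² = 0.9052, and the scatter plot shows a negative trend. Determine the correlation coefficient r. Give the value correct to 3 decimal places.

-0.951

|r| = √0.9052 = 0.951
The association is negative, so r = −0.951.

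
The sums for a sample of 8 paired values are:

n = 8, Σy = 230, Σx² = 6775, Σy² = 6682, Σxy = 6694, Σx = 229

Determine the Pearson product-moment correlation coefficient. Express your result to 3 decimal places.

0.892

r = (nΣxy − ΣxΣy) / √[(nΣx² − (Σx)²)(nΣy² − (Σy)²)]
Numerator: 8×6694 − 229×230 = 882
Denominator: √[(54200 − 52441)(53456 − 52900)] = √[1759 × 556] = 988.9408
r = 882 / 988.9408 ≈ 0.892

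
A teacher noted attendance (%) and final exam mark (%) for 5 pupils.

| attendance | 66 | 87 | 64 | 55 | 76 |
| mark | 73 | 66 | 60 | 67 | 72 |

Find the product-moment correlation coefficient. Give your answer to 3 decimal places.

0.126

n = 5, Σx = 348, Σy = 338, Σx² = 24822, Σy² = 22958, Σxy = 23557
nΣxy − ΣxΣy = 117785 − 117624 = 161
nΣx² − (Σx)² = 124110 − 121104 = 3006; nΣy² − (Σy)² = 114790 − 114244 = 546
r = 161 / √(3006 × 546) = 161 / 1281.1229 ≈ 0.126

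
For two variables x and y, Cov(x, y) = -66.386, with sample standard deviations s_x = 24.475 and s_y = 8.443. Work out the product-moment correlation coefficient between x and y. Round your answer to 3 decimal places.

r = Cov(x,y) / (s_x · s_y) = -66.386 / (24.475 × 8.443)
  = -66.386 / 206.6424 ≈ -0.321

-0.321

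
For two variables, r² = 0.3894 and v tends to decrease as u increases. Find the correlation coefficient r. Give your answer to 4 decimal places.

-0.6240

|r| = √0.3894 = 0.6240
The association is negative, so r = −0.6240.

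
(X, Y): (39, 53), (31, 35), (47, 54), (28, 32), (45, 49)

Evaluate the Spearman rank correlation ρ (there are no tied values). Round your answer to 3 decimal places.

0.900

Rank X: 3, 2, 5, 1, 4
Rank Y: 4, 2, 5, 1, 3
d = rank(X) − rank(Y): -1, 0, 0, 0, 1; Σd² = 2
ρ = 1 − 6Σd² / [n(n²−1)] = 1 − 6×2 / (5×24) = 1 − 12/120 ≈ 0.900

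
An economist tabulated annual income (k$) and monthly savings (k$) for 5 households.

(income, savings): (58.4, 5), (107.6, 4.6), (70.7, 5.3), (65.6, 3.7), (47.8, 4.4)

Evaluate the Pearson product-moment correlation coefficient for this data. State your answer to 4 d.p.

n = 5, Σx = 350.1, Σy = 23, Σx² = 26575.01, Σy² = 107.3, Σxy = 1614.71
nΣxy − ΣxΣy = 8073.55 − 8052.3 = 21.25
nΣx² − (Σx)² = 132875.05 − 122570.01 = 10305.04; nΣy² − (Σy)² = 536.5 − 529 = 7.5
r = 21.25 / √(10305.04 × 7.5) = 21.25 / 278.0068 ≈ 0.0764

0.0764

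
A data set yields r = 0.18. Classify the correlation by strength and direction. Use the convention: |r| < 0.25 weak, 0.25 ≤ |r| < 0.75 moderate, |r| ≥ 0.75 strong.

r = 0.18 > 0 so the relationship is positive.
|r| = 0.18, which falls in the weak range.

weak positive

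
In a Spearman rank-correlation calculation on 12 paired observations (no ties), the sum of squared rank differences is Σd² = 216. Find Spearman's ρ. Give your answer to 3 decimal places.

0.245

ρ = 1 − 6Σd² / [n(n²−1)] = 1 − 6×216 / (12×143)
  = 1 − 1296/1716 = 1 − 0.7552 ≈ 0.245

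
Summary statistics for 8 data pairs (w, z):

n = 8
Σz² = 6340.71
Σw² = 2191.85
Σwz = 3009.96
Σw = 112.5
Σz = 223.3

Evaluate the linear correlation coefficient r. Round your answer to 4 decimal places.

r = (nΣwz − ΣwΣz) / √[(nΣw² − (Σw)²)(nΣz² − (Σz)²)]
Numerator: 8×3009.96 − 112.5×223.3 = -1041.57
Denominator: √[(17534.8 − 12656.25)(50725.68 − 49862.89)] = √[4878.55 × 862.79] = 2051.6248
r = -1041.57 / 2051.6248 ≈ -0.5077

-0.5077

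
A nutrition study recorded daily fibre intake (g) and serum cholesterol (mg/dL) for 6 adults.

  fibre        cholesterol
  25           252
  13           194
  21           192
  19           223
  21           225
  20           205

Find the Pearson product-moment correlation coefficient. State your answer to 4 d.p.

0.6958

n = 6, Σx = 119, Σy = 1291, Σx² = 2437, Σy² = 280383, Σxy = 25916
nΣxy − ΣxΣy = 155496 − 153629 = 1867
nΣx² − (Σx)² = 14622 − 14161 = 461; nΣy² − (Σy)² = 1682298 − 1666681 = 15617
r = 1867 / √(461 × 15617) = 1867 / 2683.1767 ≈ 0.6958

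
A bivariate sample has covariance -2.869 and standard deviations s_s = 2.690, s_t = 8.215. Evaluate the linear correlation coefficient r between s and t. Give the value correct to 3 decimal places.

-0.130

r = Cov(s,t) / (s_s · s_t) = -2.869 / (2.690 × 8.215)
  = -2.869 / 22.0983 ≈ -0.130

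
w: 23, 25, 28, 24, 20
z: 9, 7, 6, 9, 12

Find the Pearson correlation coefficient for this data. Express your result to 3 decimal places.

n = 5, Σw = 120, Σz = 43, Σw² = 2914, Σz² = 391, Σwz = 1006
nΣwz − ΣwΣz = 5030 − 5160 = -130
nΣw² − (Σw)² = 14570 − 14400 = 170; nΣz² − (Σz)² = 1955 − 1849 = 106
r = -130 / √(170 × 106) = -130 / 134.2386 ≈ -0.968

-0.968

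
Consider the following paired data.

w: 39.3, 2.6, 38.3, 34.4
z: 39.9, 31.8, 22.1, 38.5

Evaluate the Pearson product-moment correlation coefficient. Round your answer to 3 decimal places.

n = 4, Σw = 114.6, Σz = 132.3, Σw² = 4201.5, Σz² = 4573.91, Σwz = 3821.58
nΣwz − ΣwΣz = 15286.32 − 15161.58 = 124.74
nΣw² − (Σw)² = 16806 − 13133.16 = 3672.84; nΣz² − (Σz)² = 18295.64 − 17503.29 = 792.35
r = 124.74 / √(3672.84 × 792.35) = 124.74 / 1705.9234 ≈ 0.073

0.073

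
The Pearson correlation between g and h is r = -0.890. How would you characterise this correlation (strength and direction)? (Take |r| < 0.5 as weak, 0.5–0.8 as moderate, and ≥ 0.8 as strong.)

r = -0.890 < 0 so the relationship is negative.
|r| = 0.890, which falls in the strong range.

strong negative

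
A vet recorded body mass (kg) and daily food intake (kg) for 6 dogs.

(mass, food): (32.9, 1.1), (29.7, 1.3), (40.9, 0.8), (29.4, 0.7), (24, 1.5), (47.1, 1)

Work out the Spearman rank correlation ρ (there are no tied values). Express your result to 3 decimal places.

Rank mass: 4, 3, 5, 2, 1, 6
Rank food: 4, 5, 2, 1, 6, 3
d = rank(mass) − rank(food): 0, -2, 3, 1, -5, 3; Σd² = 48
ρ = 1 − 6Σd² / [n(n²−1)] = 1 − 6×48 / (6×35) = 1 − 288/210 ≈ -0.371

-0.371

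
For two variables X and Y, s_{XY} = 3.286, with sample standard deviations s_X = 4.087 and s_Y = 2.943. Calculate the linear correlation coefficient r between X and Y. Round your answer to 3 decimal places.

r = Cov(X,Y) / (s_X · s_Y) = 3.286 / (4.087 × 2.943)
  = 3.286 / 12.0280 ≈ 0.273

0.273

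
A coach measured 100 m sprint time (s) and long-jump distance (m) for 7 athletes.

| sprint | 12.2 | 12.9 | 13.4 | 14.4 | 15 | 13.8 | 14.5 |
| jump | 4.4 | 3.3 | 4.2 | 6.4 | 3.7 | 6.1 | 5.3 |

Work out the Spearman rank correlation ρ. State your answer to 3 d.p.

0.214

Rank sprint: 1, 2, 3, 5, 7, 4, 6
Rank jump: 4, 1, 3, 7, 2, 6, 5
d = rank(sprint) − rank(jump): -3, 1, 0, -2, 5, -2, 1; Σd² = 44
ρ = 1 − 6Σd² / [n(n²−1)] = 1 − 6×44 / (7×48) = 1 − 264/336 ≈ 0.214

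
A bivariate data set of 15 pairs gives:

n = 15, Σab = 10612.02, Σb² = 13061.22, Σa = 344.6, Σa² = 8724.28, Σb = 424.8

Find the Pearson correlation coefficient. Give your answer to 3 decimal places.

r = (nΣab − ΣaΣb) / √[(nΣa² − (Σa)²)(nΣb² − (Σb)²)]
Numerator: 15×10612.02 − 344.6×424.8 = 12794.22
Denominator: √[(130864.2 − 118749.16)(195918.3 − 180455.04)] = √[12115.04 × 15463.26] = 13687.1477
r = 12794.22 / 13687.1477 ≈ 0.935

0.935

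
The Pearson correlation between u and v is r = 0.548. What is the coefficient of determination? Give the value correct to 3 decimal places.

0.300

r² = (0.548)² = 0.300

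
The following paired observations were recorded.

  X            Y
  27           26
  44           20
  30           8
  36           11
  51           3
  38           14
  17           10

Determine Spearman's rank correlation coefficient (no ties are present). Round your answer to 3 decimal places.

Rank X: 2, 6, 3, 4, 7, 5, 1
Rank Y: 7, 6, 2, 4, 1, 5, 3
d = rank(X) − rank(Y): -5, 0, 1, 0, 6, 0, -2; Σd² = 66
ρ = 1 − 6Σd² / [n(n²−1)] = 1 − 6×66 / (7×48) = 1 − 396/336 ≈ -0.179

-0.179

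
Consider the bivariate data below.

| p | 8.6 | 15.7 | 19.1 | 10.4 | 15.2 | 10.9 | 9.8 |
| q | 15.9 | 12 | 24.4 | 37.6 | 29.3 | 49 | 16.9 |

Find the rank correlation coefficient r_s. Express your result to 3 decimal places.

Rank p: 1, 6, 7, 3, 5, 4, 2
Rank q: 2, 1, 4, 6, 5, 7, 3
d = rank(p) − rank(q): -1, 5, 3, -3, 0, -3, -1; Σd² = 54
ρ = 1 − 6Σd² / [n(n²−1)] = 1 − 6×54 / (7×48) = 1 − 324/336 ≈ 0.036

0.036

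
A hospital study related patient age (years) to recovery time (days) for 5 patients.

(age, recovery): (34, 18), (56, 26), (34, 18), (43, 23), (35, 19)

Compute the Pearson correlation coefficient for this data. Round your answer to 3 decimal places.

0.977

n = 5, Σx = 202, Σy = 104, Σx² = 8522, Σy² = 2214, Σxy = 4334
nΣxy − ΣxΣy = 21670 − 21008 = 662
nΣx² − (Σx)² = 42610 − 40804 = 1806; nΣy² − (Σy)² = 11070 − 10816 = 254
r = 662 / √(1806 × 254) = 662 / 677.2917 ≈ 0.977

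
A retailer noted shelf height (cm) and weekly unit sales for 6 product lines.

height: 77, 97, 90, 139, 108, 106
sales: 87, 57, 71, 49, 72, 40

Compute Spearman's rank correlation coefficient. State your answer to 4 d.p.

-0.5429

Rank height: 1, 3, 2, 6, 5, 4
Rank sales: 6, 3, 4, 2, 5, 1
d = rank(height) − rank(sales): -5, 0, -2, 4, 0, 3; Σd² = 54
ρ = 1 − 6Σd² / [n(n²−1)] = 1 − 6×54 / (6×35) = 1 − 324/210 ≈ -0.5429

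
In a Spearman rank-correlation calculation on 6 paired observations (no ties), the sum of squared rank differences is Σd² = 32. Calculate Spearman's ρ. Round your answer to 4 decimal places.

ρ = 1 − 6Σd² / [n(n²−1)] = 1 − 6×32 / (6×35)
  = 1 − 192/210 = 1 − 0.91429 ≈ 0.0857

0.0857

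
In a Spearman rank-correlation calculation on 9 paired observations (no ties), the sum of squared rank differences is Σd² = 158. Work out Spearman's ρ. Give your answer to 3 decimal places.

-0.317

ρ = 1 − 6Σd² / [n(n²−1)] = 1 − 6×158 / (9×80)
  = 1 − 948/720 = 1 − 1.3167 ≈ -0.317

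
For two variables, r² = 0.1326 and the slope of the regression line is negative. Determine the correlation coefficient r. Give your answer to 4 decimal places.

-0.3641

|r| = √0.1326 = 0.3641
The association is negative, so r = −0.3641.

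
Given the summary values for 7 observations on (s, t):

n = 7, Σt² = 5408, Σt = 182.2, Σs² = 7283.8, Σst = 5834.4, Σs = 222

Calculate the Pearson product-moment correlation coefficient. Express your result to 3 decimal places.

0.139

r = (nΣst − ΣsΣt) / √[(nΣs² − (Σs)²)(nΣt² − (Σt)²)]
Numerator: 7×5834.4 − 222×182.2 = 392.4
Denominator: √[(50986.6 − 49284)(37856 − 33196.84)] = √[1702.6 × 4659.16] = 2816.5024
r = 392.4 / 2816.5024 ≈ 0.139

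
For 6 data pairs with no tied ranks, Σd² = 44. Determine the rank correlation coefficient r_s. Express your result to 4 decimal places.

ρ = 1 − 6Σd² / [n(n²−1)] = 1 − 6×44 / (6×35)
  = 1 − 264/210 = 1 − 1.25714 ≈ -0.2571

-0.2571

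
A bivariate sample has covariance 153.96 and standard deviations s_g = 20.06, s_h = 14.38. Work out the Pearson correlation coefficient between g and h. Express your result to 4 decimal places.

0.5337

r = Cov(g,h) / (s_g · s_h) = 153.96 / (20.06 × 14.38)
  = 153.96 / 288.4628 ≈ 0.5337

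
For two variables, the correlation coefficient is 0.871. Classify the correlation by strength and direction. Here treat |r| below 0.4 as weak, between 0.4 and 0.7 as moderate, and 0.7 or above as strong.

r = 0.871 > 0 so the relationship is positive.
|r| = 0.871, which falls in the strong range.

strong positive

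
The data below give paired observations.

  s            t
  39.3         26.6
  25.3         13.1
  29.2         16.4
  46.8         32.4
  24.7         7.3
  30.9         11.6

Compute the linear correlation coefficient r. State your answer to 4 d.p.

n = 6, Σs = 196.2, Σt = 107.4, Σs² = 6792.36, Σt² = 2385.74, Σst = 3910.76
nΣst − ΣsΣt = 23464.56 − 21071.88 = 2392.68
nΣs² − (Σs)² = 40754.16 − 38494.44 = 2259.72; nΣt² − (Σt)² = 14314.44 − 11534.76 = 2779.68
r = 2392.68 / √(2259.72 × 2779.68) = 2392.68 / 2506.2519 ≈ 0.9547

0.9547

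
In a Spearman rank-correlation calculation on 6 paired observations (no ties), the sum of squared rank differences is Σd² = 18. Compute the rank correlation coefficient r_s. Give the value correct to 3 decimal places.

0.486

ρ = 1 − 6Σd² / [n(n²−1)] = 1 − 6×18 / (6×35)
  = 1 − 108/210 = 1 − 0.5143 ≈ 0.486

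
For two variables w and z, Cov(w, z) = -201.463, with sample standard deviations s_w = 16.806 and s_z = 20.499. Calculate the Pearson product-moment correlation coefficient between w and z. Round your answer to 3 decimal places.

-0.585

r = Cov(w,z) / (s_w · s_z) = -201.463 / (16.806 × 20.499)
  = -201.463 / 344.5062 ≈ -0.585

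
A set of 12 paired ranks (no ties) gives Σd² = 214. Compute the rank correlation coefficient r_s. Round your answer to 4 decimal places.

0.2517

ρ = 1 − 6Σd² / [n(n²−1)] = 1 − 6×214 / (12×143)
  = 1 − 1284/1716 = 1 − 0.74825 ≈ 0.2517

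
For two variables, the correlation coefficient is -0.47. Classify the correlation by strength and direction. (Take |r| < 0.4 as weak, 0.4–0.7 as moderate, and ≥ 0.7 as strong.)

r = -0.47 < 0 so the relationship is negative.
|r| = 0.47, which falls in the moderate range.

moderate negative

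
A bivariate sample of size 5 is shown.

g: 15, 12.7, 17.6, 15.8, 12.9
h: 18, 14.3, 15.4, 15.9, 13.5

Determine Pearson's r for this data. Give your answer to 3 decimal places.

0.491

n = 5, Σg = 74, Σh = 77.1, Σg² = 1112.1, Σh² = 1200.71, Σgh = 1148.02
nΣgh − ΣgΣh = 5740.1 − 5705.4 = 34.7
nΣg² − (Σg)² = 5560.5 − 5476 = 84.5; nΣh² − (Σh)² = 6003.55 − 5944.41 = 59.14
r = 34.7 / √(84.5 × 59.14) = 34.7 / 70.6918 ≈ 0.491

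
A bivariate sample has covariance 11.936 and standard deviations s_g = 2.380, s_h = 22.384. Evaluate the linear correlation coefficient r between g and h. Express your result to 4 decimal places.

0.2240

r = Cov(g,h) / (s_g · s_h) = 11.936 / (2.380 × 22.384)
  = 11.936 / 53.2739 ≈ 0.2240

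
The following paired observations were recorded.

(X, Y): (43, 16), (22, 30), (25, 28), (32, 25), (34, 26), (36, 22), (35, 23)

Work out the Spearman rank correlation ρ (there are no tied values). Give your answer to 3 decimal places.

Rank X: 7, 1, 2, 3, 4, 6, 5
Rank Y: 1, 7, 6, 4, 5, 2, 3
d = rank(X) − rank(Y): 6, -6, -4, -1, -1, 4, 2; Σd² = 110
ρ = 1 − 6Σd² / [n(n²−1)] = 1 − 6×110 / (7×48) = 1 − 660/336 ≈ -0.964

-0.964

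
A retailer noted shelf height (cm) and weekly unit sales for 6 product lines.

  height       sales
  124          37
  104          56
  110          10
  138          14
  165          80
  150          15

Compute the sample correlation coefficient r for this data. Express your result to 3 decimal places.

0.286

n = 6, Σx = 791, Σy = 212, Σx² = 107061, Σy² = 11426, Σxy = 28894
nΣxy − ΣxΣy = 173364 − 167692 = 5672
nΣx² − (Σx)² = 642366 − 625681 = 16685; nΣy² − (Σy)² = 68556 − 44944 = 23612
r = 5672 / √(16685 × 23612) = 5672 / 19848.5823 ≈ 0.286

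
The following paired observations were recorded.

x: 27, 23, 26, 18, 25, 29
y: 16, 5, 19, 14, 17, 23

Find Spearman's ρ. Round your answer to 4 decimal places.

0.7714

Rank x: 5, 2, 4, 1, 3, 6
Rank y: 3, 1, 5, 2, 4, 6
d = rank(x) − rank(y): 2, 1, -1, -1, -1, 0; Σd² = 8
ρ = 1 − 6Σd² / [n(n²−1)] = 1 − 6×8 / (6×35) = 1 − 48/210 ≈ 0.7714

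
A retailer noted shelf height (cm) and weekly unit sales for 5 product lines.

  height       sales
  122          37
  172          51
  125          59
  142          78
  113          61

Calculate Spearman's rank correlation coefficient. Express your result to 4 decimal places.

Rank height: 2, 5, 3, 4, 1
Rank sales: 1, 2, 3, 5, 4
d = rank(height) − rank(sales): 1, 3, 0, -1, -3; Σd² = 20
ρ = 1 − 6Σd² / [n(n²−1)] = 1 − 6×20 / (5×24) = 1 − 120/120 ≈ 0.0000

0.0000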